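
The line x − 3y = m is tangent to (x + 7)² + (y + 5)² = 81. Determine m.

Tangency holds when the distance from the centre (−7, −5) to the line equals the radius 9:
|1·(−7) − 3·(−5) − m| / √10 = 9
|m − (8)| = 9√10.

m = 8 ± 9√10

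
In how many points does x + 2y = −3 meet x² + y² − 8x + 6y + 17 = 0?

2

d² = (1·4 + 2·(−3) − (−3))²/5 = 1/5; r² = 8.
Since d² < r², the line cuts the circle twice.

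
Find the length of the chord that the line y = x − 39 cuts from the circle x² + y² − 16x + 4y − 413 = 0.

Express y = x − 39 and substitute into the circle:
2x² − 90x + 952 = 0  ⟹  x² − 45x + 476 = 0
x = 28 or x = 17, giving (28, −11) and (17, −22).
Chord length = distance between (28, −11) and (17, −22) = √242 = 11√2.

11√2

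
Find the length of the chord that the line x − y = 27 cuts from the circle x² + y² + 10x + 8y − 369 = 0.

6√2

The distance from (−5, −4) to the line is 28/√2, and r² = 410.
Chord = 2√(r² − d²) = 2·√(18) = 6√2.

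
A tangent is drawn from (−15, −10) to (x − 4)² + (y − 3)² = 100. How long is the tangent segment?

√430

The centre is (4, 3) and r = 10. The square of the distance from P to the centre is 361 + 169 = 530.
By the tangent–radius right angle, tangent length = √(|PO|² − r²) = √430.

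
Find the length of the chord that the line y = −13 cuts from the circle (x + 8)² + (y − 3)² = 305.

14

Centre (−8, 3), r² = 305. Perpendicular distance d from centre to line = |16| / √1 = 16.
Half the chord is √(r² − d²) = √(49), so the full chord is 14.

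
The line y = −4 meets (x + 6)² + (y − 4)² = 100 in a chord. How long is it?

12

From the line, y = −4. Substituting:
x² + 12x = 0
x = 0 or x = −12, giving (0, −4) and (−12, −4).
|(0, −4) − (−12, −4)| = √((12)² + (0)²) = 12.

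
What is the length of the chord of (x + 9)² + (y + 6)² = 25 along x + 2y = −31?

2√5

The distance from (−9, −6) to the line is 10/√5, and r² = 25.
Chord = 2√(r² − d²) = 2·√(5) = 2√5.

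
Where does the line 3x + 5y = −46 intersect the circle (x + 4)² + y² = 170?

(−17, 1) and (3, −11)

From the line, y = (−46 − 3x)/5. Substituting:
34x² + 476x − 1734 = 0  ⟹  x² + 14x − 51 = 0
x = 3 or x = −17, giving (3, −11) and (−17, 1).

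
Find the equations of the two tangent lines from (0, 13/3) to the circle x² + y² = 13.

Write the tangent as mx − y + (13/3 − m·(0)) = 0 and set its distance from the centre to √13:
(0m − (−13/3))² = 13(m² + 1)
9m² − 4 = 0, so m = −2/3 or m = 2/3.
With m = −2/3: 2x + 3y = 13. With m = 2/3: 2x − 3y = −13.

2x + 3y = 13 and 2x − 3y = −13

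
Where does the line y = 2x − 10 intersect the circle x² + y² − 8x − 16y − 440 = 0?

Express y = 2x − 10 and substitute into the circle:
5x² − 80x − 180 = 0  ⟹  x² − 16x − 36 = 0
x = 18 or x = −2, giving (18, 26) and (−2, −14).

(−2, −14) and (18, 26)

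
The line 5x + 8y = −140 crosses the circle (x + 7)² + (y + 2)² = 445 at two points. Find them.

(−28, 0) and (4, −20)

Substitute y = (−140 − 5x)/8:
89x² + 2136x − 9968 = 0  ⟹  x² + 24x − 112 = 0
x = 4 or x = −28, giving (4, −20) and (−28, 0).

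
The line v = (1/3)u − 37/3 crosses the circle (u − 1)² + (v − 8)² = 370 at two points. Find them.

Express v = (−37 + u)/3 and substitute into the circle:
10u² − 140u + 400 = 0  ⟹  u² − 14u + 40 = 0
u = 10 or u = 4, giving (10, −9) and (4, −11).

(4, −11) and (10, −9)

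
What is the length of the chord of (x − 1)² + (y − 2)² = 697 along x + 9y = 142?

5√82

Substitute y = (142 − x)/9:
82x² − 410x − 41000 = 0  ⟹  x² − 5x − 500 = 0
x = 25 or x = −20, giving (25, 13) and (−20, 18).
Chord length = distance between (25, 13) and (−20, 18) = √2050 = 5√82.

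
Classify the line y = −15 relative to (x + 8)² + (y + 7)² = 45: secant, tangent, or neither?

Centre (−8, −7), r² = 45. Distance² from centre to line = (8)² = 64.
Since d² > r², the line lies outside the circle.

neither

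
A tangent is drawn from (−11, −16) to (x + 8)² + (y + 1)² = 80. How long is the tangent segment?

With centre O = (−8, −1), |OP|² = 234 and r² = 80.
Power of the point: PT² = |PO|² − r² = 154, so PT = √154.

√154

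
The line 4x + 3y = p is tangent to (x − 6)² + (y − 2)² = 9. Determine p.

p = 15 or p = 45

Tangency holds when the distance from the centre (6, 2) to the line equals the radius 3:
|4·6 + 3·2 − p| / √25 = 3
|p − (30)| = 3·5, so p = 45 or p = 15.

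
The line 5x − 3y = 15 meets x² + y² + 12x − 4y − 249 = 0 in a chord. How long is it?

5√34

Substitute y = (−15 + 5x)/3:
34x² − 102x − 1836 = 0  ⟹  x² − 3x − 54 = 0
x = 9 or x = −6, giving (9, 10) and (−6, −15).
Chord length = distance between (9, 10) and (−6, −15) = √850 = 5√34.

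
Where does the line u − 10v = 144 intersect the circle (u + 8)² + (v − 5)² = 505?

Express v = (−144 + u)/10 and substitute into the circle:
101u² + 1212u − 6464 = 0  ⟹  u² + 12u − 64 = 0
u = 4 or u = −16, giving (4, −14) and (−16, −16).

(−16, −16) and (4, −14)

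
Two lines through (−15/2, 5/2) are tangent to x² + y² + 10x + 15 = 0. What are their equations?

x − 3y = −15 and 3x − y = −25

Write the tangent as mx − y + (5/2 − m·(−15/2)) = 0 and set its distance from the centre to √10:
(5/2m − (−5/2))² = 10(m² + 1)
3m² − 10m + 3 = 0, so m = 1/3 or m = 3.
With m = 1/3: x − 3y = −15. With m = 3: 3x − y = −25.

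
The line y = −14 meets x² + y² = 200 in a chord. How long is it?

Substitute y = −14:
x² − 4 = 0
x = 2 or x = −2, giving (2, −14) and (−2, −14).
|(2, −14) − (−2, −14)| = √((4)² + (0)²) = 4.

4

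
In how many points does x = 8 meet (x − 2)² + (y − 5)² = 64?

2

d² = (1·2 + 0·5 − (8))² = 36; r² = 64.
Since d² < r², the line cuts the circle twice.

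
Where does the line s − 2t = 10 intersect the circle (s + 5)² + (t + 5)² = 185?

Express t = (−10 + s)/2 and substitute into the circle:
5s² + 40s − 640 = 0  ⟹  s² + 8s − 128 = 0
s = 8 or s = −16, giving (8, −1) and (−16, −13).

(−16, −13) and (8, −1)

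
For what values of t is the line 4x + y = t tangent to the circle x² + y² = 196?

t = ±14√17

The line touches the circle iff its distance from (0, 0) is 14:
|4·0 + 1·0 − t| / √17 = 14
|t| = 14√17.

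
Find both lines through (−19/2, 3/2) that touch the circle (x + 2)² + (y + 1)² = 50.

x − y = −11 and 7x + y = −65

Let a tangent through (−19/2, 3/2) have slope m. Its distance from (−2, −1) must equal 5√2:
(15/2m − (−5/2))² = 50(m² + 1)
m² + 6m − 7 = 0, so m = 1 or m = −7.
With m = 1: x − y = −11. With m = −7: 7x + y = −65.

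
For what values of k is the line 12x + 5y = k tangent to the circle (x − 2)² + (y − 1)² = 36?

Tangency holds when the distance from the centre (2, 1) to the line equals the radius 6:
|12·2 + 5·1 − k| / √169 = 6
|k − (29)| = 6·13, so k = 107 or k = −49.

k = −49 or k = 107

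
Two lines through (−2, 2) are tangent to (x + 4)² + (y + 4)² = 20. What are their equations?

A line y − (2) = m(x − (−2)) is tangent when its distance from (−4, −4) is 2√5:
[m·(−2) − (−6)]² = 20(m² + 1)
2m² + 3m − 2 = 0, so m = −2 or m = 1/2.
With m = −2: 2x + y = −2. With m = 1/2: x − 2y = −6.

2x + y = −2 and x − 2y = −6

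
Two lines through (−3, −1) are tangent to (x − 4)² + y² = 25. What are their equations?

3x + 4y = −13 and 4x − 3y = −9

Write the tangent as mx − y + (−1 − m·(−3)) = 0 and set its distance from the centre to 5:
(7m − (1))² = 25(m² + 1)
12m² − 7m − 12 = 0, so m = −3/4 or m = 4/3.
Through (−3, −1) these give 3x + 4y = −13 and 4x − 3y = −9.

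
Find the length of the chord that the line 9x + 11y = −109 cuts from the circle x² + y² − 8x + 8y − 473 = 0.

Express y = (−109 − 9x)/11 and substitute into the circle:
202x² + 202x − 54944 = 0  ⟹  x² + x − 272 = 0
x = 16 or x = −17, giving (16, −23) and (−17, 4).
|(16, −23) − (−17, 4)| = √((33)² + (−27)²) = 3√202.

3√202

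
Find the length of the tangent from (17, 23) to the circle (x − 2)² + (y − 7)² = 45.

2√109

With centre O = (2, 7), |OP|² = 481 and r² = 45.
Power of the point: PT² = |PO|² − r² = 436, so PT = 2√109.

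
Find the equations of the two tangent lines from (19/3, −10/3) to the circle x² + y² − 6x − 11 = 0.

A line y − (−10/3) = m(x − (19/3)) is tangent when its distance from (3, 0) is 2√5:
[m·(−10/3) − (10/3)]² = 20(m² + 1)
2m² − 5m + 2 = 0, so m = 2 or m = 1/2.
Through (19/3, −10/3) these give 2x − y = 16 and x − 2y = 13.

2x − y = 16 and x − 2y = 13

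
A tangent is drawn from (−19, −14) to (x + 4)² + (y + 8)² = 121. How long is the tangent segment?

Centre (−4, −8), r² = 121. |PO|² = (−15)² + (−6)² = 261.
Power of the point: PT² = |PO|² − r² = 140, so PT = 2√35.

2√35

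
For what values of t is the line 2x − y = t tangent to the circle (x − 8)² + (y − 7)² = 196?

t = 9 ± 14√5

The line touches the circle iff its distance from (8, 7) is 14:
|2·8 − 1·7 − t| / √5 = 14
|t − (9)| = 14√5.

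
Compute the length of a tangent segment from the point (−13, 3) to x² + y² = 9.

With centre O = (0, 0), |OP|² = 178 and r² = 9.
Power of the point: PT² = |PO|² − r² = 169, so PT = 13.

13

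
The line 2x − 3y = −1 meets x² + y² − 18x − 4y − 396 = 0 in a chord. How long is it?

Substitute y = (1 + 2x)/3:
13x² − 182x − 3575 = 0  ⟹  x² − 14x − 275 = 0
x = 25 or x = −11, giving (25, 17) and (−11, −7).
|(25, 17) − (−11, −7)| = √((36)² + (24)²) = 12√13.

12√13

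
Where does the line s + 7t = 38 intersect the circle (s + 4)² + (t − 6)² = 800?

(−32, 10) and (24, 2)

From the line, t = (38 − s)/7. Substituting:
50s² + 400s − 38400 = 0  ⟹  s² + 8s − 768 = 0
s = 24 or s = −32, giving (24, 2) and (−32, 10).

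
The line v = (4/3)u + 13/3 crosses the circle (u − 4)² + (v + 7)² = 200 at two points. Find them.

Express v = (13 + 4u)/3 and substitute into the circle:
25u² + 200u − 500 = 0  ⟹  u² + 8u − 20 = 0
u = 2 or u = −10, giving (2, 7) and (−10, −9).

(−10, −9) and (2, 7)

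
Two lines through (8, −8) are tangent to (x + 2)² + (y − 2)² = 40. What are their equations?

Let a tangent through (8, −8) have slope m. Its distance from (−2, 2) must equal 2√10:
(−10m − (10))² = 40(m² + 1)
3m² + 10m + 3 = 0, so m = −3 or m = −1/3.
With m = −3: 3x + y = 16. With m = −1/3: x + 3y = −16.

3x + y = 16 and x + 3y = −16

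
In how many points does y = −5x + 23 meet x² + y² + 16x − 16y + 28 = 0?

0

d² = (5·(−8) + 1·8 − (23))²/26 = 3025/26; r² = 100.
Since d² > r², the line lies outside the circle.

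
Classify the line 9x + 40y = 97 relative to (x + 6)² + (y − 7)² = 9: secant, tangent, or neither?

neither

d² = (9·(−6) + 40·7 − (97))²/1681 = 16641/1681; r² = 9.
Since d² > r², the line lies outside the circle.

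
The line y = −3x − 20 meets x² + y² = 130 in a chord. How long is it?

The distance from (0, 0) to the line is 20/√10, and r² = 130.
Chord = 2√(r² − d²) = 2·√(90) = 6√10.

6√10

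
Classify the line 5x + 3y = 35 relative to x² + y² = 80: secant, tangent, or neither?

Substituting the line into the circle gives 34x² − 350x + 505 = 0.
Discriminant = (−350)² − 4·34·(505) = 53820 > 0.
Two real roots: the line is a secant.

secant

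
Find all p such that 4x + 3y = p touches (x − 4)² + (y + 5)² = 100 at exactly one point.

The line touches the circle iff its distance from (4, −5) is 10:
|4·4 + 3·(−5) − p| / √25 = 10
|p − (1)| = 10·5, so p = 51 or p = −49.

p = −49 or p = 51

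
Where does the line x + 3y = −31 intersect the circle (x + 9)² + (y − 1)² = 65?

(−13, −6) and (−10, −7)

From the line, y = (−31 − x)/3. Substituting:
10x² + 230x + 1300 = 0  ⟹  x² + 23x + 130 = 0
x = −10 or x = −13, giving (−10, −7) and (−13, −6).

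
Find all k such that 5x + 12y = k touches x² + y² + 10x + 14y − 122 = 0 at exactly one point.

k = −291 or k = 73

The line touches the circle iff its distance from (−5, −7) is 14:
|5·(−5) + 12·(−7) − k| / √169 = 14
|k − (−109)| = 14·13, so k = 73 or k = −291.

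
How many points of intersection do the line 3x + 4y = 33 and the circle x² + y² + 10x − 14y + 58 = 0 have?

1

Substituting the line into the circle gives 25x² + 130x + 169 = 0.
Δ = 16900 − 16900 = 0.
A repeated root: the line is tangent.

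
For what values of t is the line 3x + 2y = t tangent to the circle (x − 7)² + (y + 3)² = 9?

t = 15 ± 3√13

For a tangent, require d(centre, line) = r = 3.
|3·7 + 2·(−3) − t| / √13 = 3
|t − (15)| = 3√13.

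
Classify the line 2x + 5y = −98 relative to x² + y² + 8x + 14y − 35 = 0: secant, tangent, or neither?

neither

Substituting the line into the circle gives 29x² + 452x + 1869 = 0.
Δ = 204304 − 216804 = −12500.
No real roots: the line does not meet the circle.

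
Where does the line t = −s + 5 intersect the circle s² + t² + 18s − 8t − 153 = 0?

(−14, 19) and (6, −1)

From the line, t = −s + 5. Substituting:
2s² + 16s − 168 = 0  ⟹  s² + 8s − 84 = 0
s = 6 or s = −14, giving (6, −1) and (−14, 19).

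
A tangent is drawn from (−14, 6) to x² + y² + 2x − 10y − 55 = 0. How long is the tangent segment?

√89

Centre (−1, 5), r² = 81. |PO|² = (−13)² + (1)² = 170.
By the tangent–radius right angle, tangent length = √(|PO|² − r²) = √89.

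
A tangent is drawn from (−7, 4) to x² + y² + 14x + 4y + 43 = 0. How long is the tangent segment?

√26

Centre (−7, −2), r² = 10. |PO|² = (0)² + (6)² = 36.
Power of the point: PT² = |PO|² − r² = 26, so PT = √26.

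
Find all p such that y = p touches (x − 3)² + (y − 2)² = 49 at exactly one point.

p = −5 or p = 9

The line touches the circle iff its distance from (3, 2) is 7:
|0·3 + 1·2 − p| / √1 = 7
|p − (2)| = 7, so p = 9 or p = −5.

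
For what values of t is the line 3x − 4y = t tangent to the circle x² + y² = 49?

t = −35 or t = 35

Tangency holds when the distance from the centre (0, 0) to the line equals the radius 7:
|3·0 − 4·0 − t| / √25 = 7
|t| = 7·5, so t = 35 or t = −35.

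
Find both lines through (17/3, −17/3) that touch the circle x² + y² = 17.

4x + y = 17 and x + 4y = −17

A line y − (−17/3) = m(x − (17/3)) is tangent when its distance from (0, 0) is √17:
(−17/3m − (17/3))² = 17(m² + 1)
4m² + 17m + 4 = 0, so m = −4 or m = −1/4.
With m = −4: 4x + y = 17. With m = −1/4: x + 4y = −17.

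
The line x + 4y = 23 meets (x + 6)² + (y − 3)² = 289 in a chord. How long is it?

Centre (−6, 3), r² = 289. Perpendicular distance d from centre to line = |−17| / √17 = 17/√17.
Chord = 2√(r² − d²) = 2·√(272) = 8√17.

8√17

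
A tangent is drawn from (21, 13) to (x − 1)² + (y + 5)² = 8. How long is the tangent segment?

Centre (1, −5), r² = 8. |PO|² = (20)² + (18)² = 724.
By the tangent–radius right angle, tangent length = √(|PO|² − r²) = √716 = 2√179.

2√179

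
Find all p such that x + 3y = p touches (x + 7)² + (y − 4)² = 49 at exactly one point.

p = 5 ± 7√10

The line touches the circle iff its distance from (−7, 4) is 7:
|1·(−7) + 3·4 − p| / √10 = 7
|p − (5)| = 7√10.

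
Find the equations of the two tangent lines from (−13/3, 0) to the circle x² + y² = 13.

Write the tangent as mx − y + (0 − m·(−13/3)) = 0 and set its distance from the centre to √13:
[m·(13/3) − (0)]² = 13(m² + 1)
4m² − 9 = 0, so m = 3/2 or m = −3/2.
With m = 3/2: 3x − 2y = −13. With m = −3/2: 3x + 2y = −13.

3x − 2y = −13 and 3x + 2y = −13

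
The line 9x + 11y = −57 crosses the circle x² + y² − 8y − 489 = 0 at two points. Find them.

From the line, y = (−57 − 9x)/11. Substituting:
202x² + 1818x − 50904 = 0  ⟹  x² + 9x − 252 = 0
x = 12 or x = −21, giving (12, −15) and (−21, 12).

(−21, 12) and (12, −15)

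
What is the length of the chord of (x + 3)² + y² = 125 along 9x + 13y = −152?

Centre (−3, 0), r² = 125. Perpendicular distance d from centre to line = |125| / √250 = 125/√250.
Half the chord is √(r² − d²) = √(125/2), so the full chord is 5√10.

5√10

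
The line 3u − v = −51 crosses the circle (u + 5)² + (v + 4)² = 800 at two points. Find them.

(−25, −24) and (−9, 24)

Express v = 3u + 51 and substitute into the circle:
10u² + 340u + 2250 = 0  ⟹  u² + 34u + 225 = 0
u = −9 or u = −25, giving (−9, 24) and (−25, −24).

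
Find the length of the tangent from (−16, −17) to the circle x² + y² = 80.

√465

Centre (0, 0), r² = 80. |PO|² = (−16)² + (−17)² = 545.
The tangent meets the radius at right angles, so tangent² = |PO|² − r² = 545 − 80 = 465.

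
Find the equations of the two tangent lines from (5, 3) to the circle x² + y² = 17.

Write the tangent as mx − y + (3 − m·(5)) = 0 and set its distance from the centre to √17:
(−5m − (−3))² = 17(m² + 1)
4m² − 15m − 4 = 0, so m = −1/4 or m = 4.
Through (5, 3) these give x + 4y = 17 and 4x − y = 17.

x + 4y = 17 and 4x − y = 17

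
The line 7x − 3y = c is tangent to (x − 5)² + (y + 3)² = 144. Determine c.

c = 44 ± 12√58

Tangency holds when the distance from the centre (5, −3) to the line equals the radius 12:
|7·5 − 3·(−3) − c| / √58 = 12
|c − (44)| = 12√58.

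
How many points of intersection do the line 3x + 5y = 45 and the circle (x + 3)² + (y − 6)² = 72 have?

d² = (3·(−3) + 5·6 − (45))²/34 = 288/17; r² = 72.
Since d² < r², the line cuts the circle twice.

2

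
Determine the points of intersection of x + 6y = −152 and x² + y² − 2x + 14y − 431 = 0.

(−14, −23) and (10, −27)

From the line, y = (−152 − x)/6. Substituting:
37x² + 148x − 5180 = 0  ⟹  x² + 4x − 140 = 0
x = 10 or x = −14, giving (10, −27) and (−14, −23).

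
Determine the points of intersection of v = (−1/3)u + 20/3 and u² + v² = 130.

Substitute v = (20 − u)/3:
10u² − 40u − 770 = 0  ⟹  u² − 4u − 77 = 0
u = 11 or u = −7, giving (11, 3) and (−7, 9).

(−7, 9) and (11, 3)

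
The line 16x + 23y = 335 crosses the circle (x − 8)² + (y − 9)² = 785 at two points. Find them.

From the line, y = (335 − 16x)/23. Substituting:
785x² − 12560x − 365025 = 0  ⟹  x² − 16x − 465 = 0
x = 31 or x = −15, giving (31, −7) and (−15, 25).

(−15, 25) and (31, −7)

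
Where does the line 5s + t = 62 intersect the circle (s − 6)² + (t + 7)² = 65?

From the line, t = −5s + 62. Substituting:
26s² − 702s + 4732 = 0  ⟹  s² − 27s + 182 = 0
s = 14 or s = 13, giving (14, −8) and (13, −3).

(13, −3) and (14, −8)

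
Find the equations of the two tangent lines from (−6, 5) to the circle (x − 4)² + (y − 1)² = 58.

7x + 3y = −27 and 3x − 7y = −53

Write the tangent as mx − y + (5 − m·(−6)) = 0 and set its distance from the centre to √58:
(10m − (−4))² = 58(m² + 1)
21m² + 40m − 21 = 0, so m = −7/3 or m = 3/7.
With m = −7/3: 7x + 3y = −27. With m = 3/7: 3x − 7y = −53.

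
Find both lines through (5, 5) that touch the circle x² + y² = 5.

2x − y = 5 and x − 2y = −5

A line y − (5) = m(x − (5)) is tangent when its distance from (0, 0) is √5:
(−5m − (−5))² = 5(m² + 1)
2m² − 5m + 2 = 0, so m = 2 or m = 1/2.
Through (5, 5) these give 2x − y = 5 and x − 2y = −5.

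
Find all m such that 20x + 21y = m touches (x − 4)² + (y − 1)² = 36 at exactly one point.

m = −73 or m = 275

The line touches the circle iff its distance from (4, 1) is 6:
|20·4 + 21·1 − m| / √841 = 6
|m − (101)| = 6·29, so m = 275 or m = −73.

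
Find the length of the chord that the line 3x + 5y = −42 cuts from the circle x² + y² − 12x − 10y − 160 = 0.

√34

The distance from (6, 5) to the line is 85/√34, and r² = 221.
Half the chord is √(r² − d²) = √(17/2), so the full chord is √34.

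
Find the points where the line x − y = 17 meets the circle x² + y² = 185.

Substitute y = x − 17:
2x² − 34x + 104 = 0  ⟹  x² − 17x + 52 = 0
x = 13 or x = 4, giving (13, −4) and (4, −13).

(4, −13) and (13, −4)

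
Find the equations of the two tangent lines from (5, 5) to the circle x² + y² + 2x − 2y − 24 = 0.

5x − y = 20 and x + 5y = 30

Let a tangent through (5, 5) have slope m. Its distance from (−1, 1) must equal √26:
(−6m − (−4))² = 26(m² + 1)
5m² − 24m − 5 = 0, so m = 5 or m = −1/5.
Through (5, 5) these give 5x − y = 20 and x + 5y = 30.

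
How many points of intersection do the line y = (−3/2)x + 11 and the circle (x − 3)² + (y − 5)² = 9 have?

2

Substituting the line into the circle gives 13x² − 96x + 144 = 0.
Δ = 9216 − 7488 = 1728.
Two real roots: the line is a secant.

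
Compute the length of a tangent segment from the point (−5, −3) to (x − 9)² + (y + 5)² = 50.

With centre O = (9, −5), |OP|² = 200 and r² = 50.
By the tangent–radius right angle, tangent length = √(|PO|² − r²) = √150 = 5√6.

5√6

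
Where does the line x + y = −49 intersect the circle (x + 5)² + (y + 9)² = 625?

Substitute y = −x − 49:
2x² + 90x + 1000 = 0  ⟹  x² + 45x + 500 = 0
x = −20 or x = −25, giving (−20, −29) and (−25, −24).

(−25, −24) and (−20, −29)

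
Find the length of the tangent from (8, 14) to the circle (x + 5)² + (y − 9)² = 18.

With centre O = (−5, 9), |OP|² = 194 and r² = 18.
Power of the point: PT² = |PO|² − r² = 176, so PT = 4√11.

4√11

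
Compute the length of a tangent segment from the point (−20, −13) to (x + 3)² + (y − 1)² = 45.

With centre O = (−3, 1), |OP|² = 485 and r² = 45.
The tangent meets the radius at right angles, so tangent² = |PO|² − r² = 485 − 45 = 440.

2√110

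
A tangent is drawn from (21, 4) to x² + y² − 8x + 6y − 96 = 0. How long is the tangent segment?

√217

With centre O = (4, −3), |OP|² = 338 and r² = 121.
By the tangent–radius right angle, tangent length = √(|PO|² − r²) = √217.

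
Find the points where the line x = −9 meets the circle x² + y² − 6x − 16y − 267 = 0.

(−9, −6) and (−9, 22)

The line gives x = −9. Substituting into the circle:
y² − 16y − 132 = 0
y = 22 or y = −6, giving (−9, 22) and (−9, −6).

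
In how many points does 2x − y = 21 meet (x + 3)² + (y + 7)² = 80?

1

Substituting the line into the circle gives 5x² − 50x + 125 = 0.
Δ = 2500 − 2500 = 0.
A repeated root: the line is tangent.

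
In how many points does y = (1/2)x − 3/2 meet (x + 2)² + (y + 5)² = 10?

Centre (−2, −5), r² = 10. Distance² from centre to line = (5)²/5 = 5.
Since d² < r², the line cuts the circle twice.

2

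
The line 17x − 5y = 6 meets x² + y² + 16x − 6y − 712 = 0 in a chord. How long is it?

From the line, y = (−6 + 17x)/5. Substituting:
314x² − 314x − 17584 = 0  ⟹  x² − x − 56 = 0
x = 8 or x = −7, giving (8, 26) and (−7, −25).
|(8, 26) − (−7, −25)| = √((15)² + (51)²) = 3√314.

3√314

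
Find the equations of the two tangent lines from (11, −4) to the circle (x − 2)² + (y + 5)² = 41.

Write the tangent as mx − y + (−4 − m·(11)) = 0 and set its distance from the centre to √41:
(−9m − (−1))² = 41(m² + 1)
20m² − 9m − 20 = 0, so m = 5/4 or m = −4/5.
Through (11, −4) these give 5x − 4y = 71 and 4x + 5y = 24.

5x − 4y = 71 and 4x + 5y = 24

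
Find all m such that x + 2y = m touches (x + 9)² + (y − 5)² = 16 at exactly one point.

For a tangent, require d(centre, line) = r = 4.
|1·(−9) + 2·5 − m| / √5 = 4
|m − (1)| = 4√5.

m = 1 ± 4√5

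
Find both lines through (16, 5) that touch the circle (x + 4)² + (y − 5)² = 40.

Let a tangent through (16, 5) have slope m. Its distance from (−4, 5) must equal 2√10:
[m·(−20) − (0)]² = 40(m² + 1)
9m² − 1 = 0, so m = 1/3 or m = −1/3.
Through (16, 5) these give x − 3y = 1 and x + 3y = 31.

x − 3y = 1 and x + 3y = 31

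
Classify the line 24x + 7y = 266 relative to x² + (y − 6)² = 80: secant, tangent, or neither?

neither

d² = (24·0 + 7·6 − (266))²/625 = 50176/625; r² = 80.
Since d² > r², the line lies outside the circle.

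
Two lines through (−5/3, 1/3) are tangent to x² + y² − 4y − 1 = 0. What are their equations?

x + 2y = −1 and 2x + y = −3

Let a tangent through (−5/3, 1/3) have slope m. Its distance from (0, 2) must equal √5:
[m·(5/3) − (5/3)]² = 5(m² + 1)
2m² + 5m + 2 = 0, so m = −1/2 or m = −2.
Through (−5/3, 1/3) these give x + 2y = −1 and 2x + y = −3.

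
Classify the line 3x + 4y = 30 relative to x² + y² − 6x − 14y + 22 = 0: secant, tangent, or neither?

secant

d² = (3·3 + 4·7 − (30))²/25 = 49/25; r² = 36.
Since d² < r², the line cuts the circle twice.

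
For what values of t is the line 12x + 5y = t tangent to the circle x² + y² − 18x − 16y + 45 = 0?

t = 18 or t = 278

Tangency holds when the distance from the centre (9, 8) to the line equals the radius 10:
|12·9 + 5·8 − t| / √169 = 10
|t − (148)| = 10·13, so t = 278 or t = 18.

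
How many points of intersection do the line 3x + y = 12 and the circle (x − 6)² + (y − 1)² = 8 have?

2

Centre (6, 1), r² = 8. Distance² from centre to line = (7)²/10 = 49/10.
Since d² < r², the line cuts the circle twice.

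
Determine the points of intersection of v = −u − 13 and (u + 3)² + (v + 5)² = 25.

From the line, v = −u − 13. Substituting:
2u² + 22u + 48 = 0  ⟹  u² + 11u + 24 = 0
u = −3 or u = −8, giving (−3, −10) and (−8, −5).

(−8, −5) and (−3, −10)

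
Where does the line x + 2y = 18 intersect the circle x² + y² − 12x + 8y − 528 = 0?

Express y = (18 − x)/2 and substitute into the circle:
5x² − 100x − 1500 = 0  ⟹  x² − 20x − 300 = 0
x = 30 or x = −10, giving (30, −6) and (−10, 14).

(−10, 14) and (30, −6)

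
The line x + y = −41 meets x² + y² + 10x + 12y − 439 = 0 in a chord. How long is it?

Centre (−5, −6), r² = 500. Perpendicular distance d from centre to line = |30| / √2 = 30/√2.
Chord = 2√(r² − d²) = 2·√(50) = 10√2.

10√2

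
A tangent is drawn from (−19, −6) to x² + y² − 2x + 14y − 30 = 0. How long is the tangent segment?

√321

The centre is (1, −7) and r = 4√5. The square of the distance from P to the centre is 400 + 1 = 401.
The tangent meets the radius at right angles, so tangent² = |PO|² − r² = 401 − 80 = 321.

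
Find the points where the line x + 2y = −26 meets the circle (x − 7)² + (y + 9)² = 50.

(2, −14) and (6, −16)

Substitute y = (−26 − x)/2:
5x² − 40x + 60 = 0  ⟹  x² − 8x + 12 = 0
x = 6 or x = 2, giving (6, −16) and (2, −14).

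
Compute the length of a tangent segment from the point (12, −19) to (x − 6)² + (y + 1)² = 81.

With centre O = (6, −1), |OP|² = 360 and r² = 81.
By the tangent–radius right angle, tangent length = √(|PO|² − r²) = √279 = 3√31.

3√31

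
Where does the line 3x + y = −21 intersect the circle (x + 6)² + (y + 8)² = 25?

(−6, −3) and (−3, −12)

Express y = −3x − 21 and substitute into the circle:
10x² + 90x + 180 = 0  ⟹  x² + 9x + 18 = 0
x = −3 or x = −6, giving (−3, −12) and (−6, −3).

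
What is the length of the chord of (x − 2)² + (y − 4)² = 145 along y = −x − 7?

11√2

The distance from (2, 4) to the line is 13/√2, and r² = 145.
Half the chord is √(r² − d²) = √(121/2), so the full chord is 11√2.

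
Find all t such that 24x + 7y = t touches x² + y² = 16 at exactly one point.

The line touches the circle iff its distance from (0, 0) is 4:
|24·0 + 7·0 − t| / √625 = 4
|t| = 4·25, so t = 100 or t = −100.

t = −100 or t = 100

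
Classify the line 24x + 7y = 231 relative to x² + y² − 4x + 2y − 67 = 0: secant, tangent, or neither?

Substituting the line into the circle gives 625x² − 11620x + 53312 = 0.
Δ = 135024400 − 133280000 = 1744400.
Two real roots: the line is a secant.

secant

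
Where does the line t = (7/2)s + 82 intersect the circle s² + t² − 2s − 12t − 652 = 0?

From the line, t = (164 + 7s)/2. Substituting:
53s² + 2120s + 20352 = 0  ⟹  s² + 40s + 384 = 0
s = −16 or s = −24, giving (−16, 26) and (−24, −2).

(−24, −2) and (−16, 26)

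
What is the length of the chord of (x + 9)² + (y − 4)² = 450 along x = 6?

The distance from (−9, 4) to the line is 15, and r² = 450.
Chord = 2√(r² − d²) = 2·√(225) = 30.

30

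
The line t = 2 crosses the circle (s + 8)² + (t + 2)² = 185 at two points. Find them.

(−21, 2) and (5, 2)

Substitute t = 2:
s² + 16s − 105 = 0
s = 5 or s = −21, giving (5, 2) and (−21, 2).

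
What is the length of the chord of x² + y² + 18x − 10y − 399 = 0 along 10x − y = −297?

Express y = 10x + 297 and substitute into the circle:
101x² + 5858x + 84840 = 0  ⟹  x² + 58x + 840 = 0
x = −28 or x = −30, giving (−28, 17) and (−30, −3).
|(−28, 17) − (−30, −3)| = √((2)² + (20)²) = 2√101.

2√101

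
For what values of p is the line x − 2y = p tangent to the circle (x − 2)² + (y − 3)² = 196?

Tangency holds when the distance from the centre (2, 3) to the line equals the radius 14:
|1·2 − 2·3 − p| / √5 = 14
|p − (−4)| = 14√5.

p = −4 ± 14√5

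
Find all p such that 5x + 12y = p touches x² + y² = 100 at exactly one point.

For a tangent, require d(centre, line) = r = 10.
|5·0 + 12·0 − p| / √169 = 10
|p| = 10·13, so p = 130 or p = −130.

p = −130 or p = 130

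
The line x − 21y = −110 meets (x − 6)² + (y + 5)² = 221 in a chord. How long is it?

√442

Centre (6, −5), r² = 221. Perpendicular distance d from centre to line = |221| / √442 = 221/√442.
Chord = 2√(r² − d²) = 2·√(221/2) = √442.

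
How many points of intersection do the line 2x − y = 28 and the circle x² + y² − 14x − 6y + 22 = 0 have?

0

Substituting the line into the circle gives 5x² − 138x + 974 = 0.
Δ = 19044 − 19480 = −436.
No real roots: the line does not meet the circle.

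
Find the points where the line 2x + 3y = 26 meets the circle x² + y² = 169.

(−5, 12) and (13, 0)

From the line, y = (26 − 2x)/3. Substituting:
13x² − 104x − 845 = 0  ⟹  x² − 8x − 65 = 0
x = 13 or x = −5, giving (13, 0) and (−5, 12).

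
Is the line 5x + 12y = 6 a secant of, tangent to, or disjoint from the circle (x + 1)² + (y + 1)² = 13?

Substituting the line into the circle gives 169x² + 108x − 1404 = 0.
Δ = 11664 − (−949104) = 960768.
Two real roots: the line is a secant.

secant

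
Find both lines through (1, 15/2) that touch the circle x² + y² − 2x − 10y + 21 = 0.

x − 2y = −14 and x + 2y = 16

A line y − (15/2) = m(x − (1)) is tangent when its distance from (1, 5) is √5:
[m·(0) − (−5/2)]² = 5(m² + 1)
4m² − 1 = 0, so m = 1/2 or m = −1/2.
With m = 1/2: x − 2y = −14. With m = −1/2: x + 2y = 16.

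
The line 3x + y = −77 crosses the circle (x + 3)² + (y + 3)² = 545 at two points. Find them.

(−26, 1) and (−19, −20)

Substitute y = −3x − 77:
10x² + 450x + 4940 = 0  ⟹  x² + 45x + 494 = 0
x = −19 or x = −26, giving (−19, −20) and (−26, 1).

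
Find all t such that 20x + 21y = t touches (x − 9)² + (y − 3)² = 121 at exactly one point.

For a tangent, require d(centre, line) = r = 11.
|20·9 + 21·3 − t| / √841 = 11
|t − (243)| = 11·29, so t = 562 or t = −76.

t = −76 or t = 562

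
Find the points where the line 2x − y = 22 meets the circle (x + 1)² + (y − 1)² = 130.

(8, −6) and (10, −2)

Express y = 2x − 22 and substitute into the circle:
5x² − 90x + 400 = 0  ⟹  x² − 18x + 80 = 0
x = 10 or x = 8, giving (10, −2) and (8, −6).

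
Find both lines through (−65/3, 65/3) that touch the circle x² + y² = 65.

4x + 7y = 65 and 7x + 4y = −65

Let a tangent through (−65/3, 65/3) have slope m. Its distance from (0, 0) must equal √65:
[m·(65/3) − (−65/3)]² = 65(m² + 1)
28m² + 65m + 28 = 0, so m = −4/7 or m = −7/4.
With m = −4/7: 4x + 7y = 65. With m = −7/4: 7x + 4y = −65.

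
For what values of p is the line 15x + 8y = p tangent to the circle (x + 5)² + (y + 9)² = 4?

Tangency holds when the distance from the centre (−5, −9) to the line equals the radius 2:
|15·(−5) + 8·(−9) − p| / √289 = 2
|p − (−147)| = 2·17, so p = −113 or p = −181.

p = −181 or p = −113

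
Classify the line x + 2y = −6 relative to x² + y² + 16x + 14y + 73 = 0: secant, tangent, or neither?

neither

Centre (−8, −7), r² = 40. Distance² from centre to line = (−16)²/5 = 256/5.
Since d² > r², the line lies outside the circle.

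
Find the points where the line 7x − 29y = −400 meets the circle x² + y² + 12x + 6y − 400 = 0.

Express y = (400 + 7x)/29 and substitute into the circle:
890x² + 16910x − 106800 = 0  ⟹  x² + 19x − 120 = 0
x = 5 or x = −24, giving (5, 15) and (−24, 8).

(−24, 8) and (5, 15)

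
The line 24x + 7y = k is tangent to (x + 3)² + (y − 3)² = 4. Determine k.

k = −101 or k = −1

Tangency holds when the distance from the centre (−3, 3) to the line equals the radius 2:
|24·(−3) + 7·3 − k| / √625 = 2
|k − (−51)| = 2·25, so k = −1 or k = −101.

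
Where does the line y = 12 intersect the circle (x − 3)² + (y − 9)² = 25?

Substitute y = 12:
x² − 6x − 7 = 0
x = 7 or x = −1, giving (7, 12) and (−1, 12).

(−1, 12) and (7, 12)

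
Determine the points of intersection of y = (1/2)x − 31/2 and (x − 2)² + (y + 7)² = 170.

(−5, −18) and (15, −8)

Express y = (−31 + x)/2 and substitute into the circle:
5x² − 50x − 375 = 0  ⟹  x² − 10x − 75 = 0
x = 15 or x = −5, giving (15, −8) and (−5, −18).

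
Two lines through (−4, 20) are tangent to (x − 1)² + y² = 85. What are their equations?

Let a tangent through (−4, 20) have slope m. Its distance from (1, 0) must equal √85:
(5m − (−20))² = 85(m² + 1)
12m² − 40m − 63 = 0, so m = −7/6 or m = 9/2.
With m = −7/6: 7x + 6y = 92. With m = 9/2: 9x − 2y = −76.

7x + 6y = 92 and 9x − 2y = −76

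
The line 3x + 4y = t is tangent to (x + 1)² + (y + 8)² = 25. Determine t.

The line touches the circle iff its distance from (−1, −8) is 5:
|3·(−1) + 4·(−8) − t| / √25 = 5
|t − (−35)| = 5·5, so t = −10 or t = −60.

t = −60 or t = −10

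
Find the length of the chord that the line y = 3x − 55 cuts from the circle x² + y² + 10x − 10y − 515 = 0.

√10

Express y = 3x − 55 and substitute into the circle:
10x² − 350x + 3060 = 0  ⟹  x² − 35x + 306 = 0
x = 18 or x = 17, giving (18, −1) and (17, −4).
|(18, −1) − (17, −4)| = √((1)² + (3)²) = √10.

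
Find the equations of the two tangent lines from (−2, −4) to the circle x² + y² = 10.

Write the tangent as mx − y + (−4 − m·(−2)) = 0 and set its distance from the centre to √10:
[m·(2) − (4)]² = 10(m² + 1)
3m² + 8m − 3 = 0, so m = 1/3 or m = −3.
Through (−2, −4) these give x − 3y = 10 and 3x + y = −10.

x − 3y = 10 and 3x + y = −10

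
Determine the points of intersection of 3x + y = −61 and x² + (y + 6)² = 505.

Express y = −3x − 61 and substitute into the circle:
10x² + 330x + 2520 = 0  ⟹  x² + 33x + 252 = 0
x = −12 or x = −21, giving (−12, −25) and (−21, 2).

(−21, 2) and (−12, −25)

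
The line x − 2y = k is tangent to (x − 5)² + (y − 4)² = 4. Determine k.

Tangency holds when the distance from the centre (5, 4) to the line equals the radius 2:
|1·5 − 2·4 − k| / √5 = 2
|k − (−3)| = 2√5.

k = −3 ± 2√5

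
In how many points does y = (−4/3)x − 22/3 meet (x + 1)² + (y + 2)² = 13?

2

Substituting the line into the circle gives 25x² + 146x + 148 = 0.
Δ = 21316 − 14800 = 6516.
Two real roots: the line is a secant.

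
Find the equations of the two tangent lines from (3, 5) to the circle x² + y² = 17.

4x + y = 17 and x − 4y = −17

A line y − (5) = m(x − (3)) is tangent when its distance from (0, 0) is √17:
[m·(−3) − (−5)]² = 17(m² + 1)
4m² + 15m − 4 = 0, so m = −4 or m = 1/4.
With m = −4: 4x + y = 17. With m = 1/4: x − 4y = −17.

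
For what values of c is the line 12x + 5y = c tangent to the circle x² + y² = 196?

c = −182 or c = 182

For a tangent, require d(centre, line) = r = 14.
|12·0 + 5·0 − c| / √169 = 14
|c| = 14·13, so c = 182 or c = −182.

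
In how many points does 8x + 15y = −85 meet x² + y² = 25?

1

Centre (0, 0), r² = 25. Distance² from centre to line = (85)²/289 = 25.
Since d² = r², the line is tangent.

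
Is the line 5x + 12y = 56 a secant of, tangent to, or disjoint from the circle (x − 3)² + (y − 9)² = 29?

Substituting the line into the circle gives 169x² − 344x − 176 = 0.
Δ = 118336 − (−118976) = 237312.
Two real roots: the line is a secant.

secant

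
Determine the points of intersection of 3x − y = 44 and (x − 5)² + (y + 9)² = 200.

From the line, y = 3x − 44. Substituting:
10x² − 220x + 1050 = 0  ⟹  x² − 22x + 105 = 0
x = 15 or x = 7, giving (15, 1) and (7, −23).

(7, −23) and (15, 1)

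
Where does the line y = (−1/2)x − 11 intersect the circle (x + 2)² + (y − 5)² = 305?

From the line, y = (−22 − x)/2. Substituting:
5x² + 80x − 180 = 0  ⟹  x² + 16x − 36 = 0
x = 2 or x = −18, giving (2, −12) and (−18, −2).

(−18, −2) and (2, −12)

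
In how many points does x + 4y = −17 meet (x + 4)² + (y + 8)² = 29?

Substituting the line into the circle gives 17x² + 98x + 17 = 0.
Δ = 9604 − 1156 = 8448.
Two real roots: the line is a secant.

2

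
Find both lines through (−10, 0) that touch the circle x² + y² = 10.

x − 3y = −10 and x + 3y = −10

Write the tangent as mx − y + (0 − m·(−10)) = 0 and set its distance from the centre to √10:
(10m − (0))² = 10(m² + 1)
9m² − 1 = 0, so m = 1/3 or m = −1/3.
Through (−10, 0) these give x − 3y = −10 and x + 3y = −10.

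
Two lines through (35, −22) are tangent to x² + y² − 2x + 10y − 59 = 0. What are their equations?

Write the tangent as mx − y + (−22 − m·(35)) = 0 and set its distance from the centre to √85:
(−34m − (17))² = 85(m² + 1)
63m² + 68m + 12 = 0, so m = −6/7 or m = −2/9.
Through (35, −22) these give 6x + 7y = 56 and 2x + 9y = −128.

6x + 7y = 56 and 2x + 9y = −128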